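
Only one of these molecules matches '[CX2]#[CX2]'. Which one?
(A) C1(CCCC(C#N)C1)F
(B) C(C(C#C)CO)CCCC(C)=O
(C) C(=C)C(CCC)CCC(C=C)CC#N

B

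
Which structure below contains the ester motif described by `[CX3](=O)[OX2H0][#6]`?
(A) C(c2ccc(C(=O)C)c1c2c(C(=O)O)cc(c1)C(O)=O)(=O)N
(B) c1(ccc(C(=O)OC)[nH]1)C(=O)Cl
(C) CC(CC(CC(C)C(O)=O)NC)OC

[CX3](=O)[OX2H0][#6] describes a carbonyl carbon bonded to an oxygen that is itself bonded to carbon (no H on that O) (an ester).
(A) has a carboxylic acid group (-C(=O)OH) but the singly-bonded O carries H (OX2H1, not H0).
(B) contains a methyl-ester group (-C(=O)OCH3), which satisfies every atom and bond constraint.
(C) has a carboxylic acid group (-C(=O)OH) but the singly-bonded O carries H (OX2H1, not H0).
So the answer is (B).

B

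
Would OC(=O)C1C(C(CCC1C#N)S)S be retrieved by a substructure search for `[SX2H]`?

The pattern [SX2H] describes an aliphatic sulfur with two connections, one being H — a thiol.
The molecule carries a thiol (-SH), whose atoms satisfy every constraint of the query, so the pattern matches.

Yes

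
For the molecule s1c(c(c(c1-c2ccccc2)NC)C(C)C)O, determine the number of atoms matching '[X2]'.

2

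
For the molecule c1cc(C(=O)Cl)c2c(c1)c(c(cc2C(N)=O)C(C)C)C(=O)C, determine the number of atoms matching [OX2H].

0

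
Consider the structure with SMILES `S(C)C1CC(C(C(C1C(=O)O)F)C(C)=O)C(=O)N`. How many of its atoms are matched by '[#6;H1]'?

5

The query [#6;H1] means: any carbon bearing exactly one hydrogen.
Check the 18 heavy atoms by environment: 5× C (H1) → match; 1× C (H2) → no; 3× C (H0) → no; 3× O (H0) → no; 1× O (H1) → no; 2× C (H3) → no; 1× F (H0) → no; 1× N (H2) → no; 1× S (H0) → no.
That gives 5 matching atoms.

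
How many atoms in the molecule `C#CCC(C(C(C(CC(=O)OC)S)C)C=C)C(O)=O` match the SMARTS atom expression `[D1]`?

The query [D1] means: atom with exactly one heavy-atom neighbour (degree 1).
Check the 19 heavy atoms by environment: 4× C (D2) → no; 6× C (D3) → no; 1× S (D1) → match; 4× C (D1) → match; 3× O (D1) → match; 1× O (D2) → no.
Summing the matching environments: 1 + 4 + 3 = 8 matching atoms.

8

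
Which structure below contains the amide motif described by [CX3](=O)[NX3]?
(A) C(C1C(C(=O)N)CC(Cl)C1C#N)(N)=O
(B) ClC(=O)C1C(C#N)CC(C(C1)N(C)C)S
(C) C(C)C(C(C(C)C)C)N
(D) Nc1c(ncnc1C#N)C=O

A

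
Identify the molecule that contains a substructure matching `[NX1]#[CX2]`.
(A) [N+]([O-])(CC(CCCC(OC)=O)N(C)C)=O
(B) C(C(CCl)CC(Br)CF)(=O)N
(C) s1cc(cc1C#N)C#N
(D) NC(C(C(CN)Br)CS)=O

C

[NX1]#[CX2] describes a nitrogen triple-bonded to a two-connected carbon (a nitrile).
(A) has a nitro group (-[N+](=O)[O-]) but there is no C#N triple bond.
(B) has a primary amide (-C(=O)NH2) but the nitrogen is NX3, not NX1.
(C) contains a nitrile (-C#N), which satisfies every atom and bond constraint.
(D) has a primary amino group (-NH2) but the nitrogen is NX3 (three connections), not NX1 triple-bonded.
So the answer is (C).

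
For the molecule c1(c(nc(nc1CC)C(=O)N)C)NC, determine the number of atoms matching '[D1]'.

The query [D1] means: atom with exactly one heavy-atom neighbour (degree 1).
Check the 14 heavy atoms by environment: 2× n (aromatic, D2) → no; 4× c (aromatic, D3) → no; 1× C (D3) → no; 1× O (D1) → match; 1× N (D1) → match; 1× N (D2) → no; 3× C (D1) → match; 1× C (D2) → no.
Summing the matching environments: 1 + 1 + 3 = 5 matching atoms.

5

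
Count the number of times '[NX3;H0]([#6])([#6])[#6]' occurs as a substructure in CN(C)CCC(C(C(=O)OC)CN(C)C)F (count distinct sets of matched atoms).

2

[NX3;H0]([#6])([#6])[#6] is the SMARTS for a tertiary amine: a trivalent nitrogen with no H, bonded to three carbons.
The molecule carries 2 separate instances of a dimethylamino group (-N(CH3)2) meeting every constraint; each maps to a distinct set of atoms, giving 2 matches.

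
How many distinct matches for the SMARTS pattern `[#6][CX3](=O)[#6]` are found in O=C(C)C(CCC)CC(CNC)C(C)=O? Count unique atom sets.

[#6][CX3](=O)[#6] is the SMARTS for a ketone: a carbonyl carbon (no H) flanked by two carbons.
The molecule carries 2 separate instances of an acetyl/ketone group (-C(=O)CH3) meeting every constraint; each maps to a distinct set of atoms, giving 2 matches.

2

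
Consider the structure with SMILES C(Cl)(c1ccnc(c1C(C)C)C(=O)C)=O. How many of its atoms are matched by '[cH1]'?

2

The query [cH1] means: aromatic carbon bearing exactly one hydrogen.
Check the 15 heavy atoms by environment: 1× n (aromatic, H0) → no; 3× c (aromatic, H0) → no; 2× c (aromatic, H1) → match; 2× C (H0) → no; 2× O (H0) → no; 3× C (H3) → no; 1× Cl (H0) → no; 1× C (H1) → no.
That gives 2 matching atoms.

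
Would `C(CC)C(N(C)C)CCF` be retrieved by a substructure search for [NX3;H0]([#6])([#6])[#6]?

Yes

The pattern [NX3;H0]([#6])([#6])[#6] describes a trivalent nitrogen with no H, bonded to three carbons — a tertiary amine.
The molecule carries a dimethylamino group (-N(CH3)2), whose atoms satisfy every constraint of the query, so the pattern matches.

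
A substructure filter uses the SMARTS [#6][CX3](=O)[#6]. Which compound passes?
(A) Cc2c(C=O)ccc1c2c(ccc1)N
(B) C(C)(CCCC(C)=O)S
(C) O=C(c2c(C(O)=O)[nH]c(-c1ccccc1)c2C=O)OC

[#6][CX3](=O)[#6] describes a carbonyl carbon (no H) flanked by two carbons (a ketone).
(A) has an aldehyde (-CHO) but the carbonyl carbon has H1, so it is not flanked by two carbons.
(B) contains an acetyl/ketone group (-C(=O)CH3), which satisfies every atom and bond constraint.
(C) has a methyl-ester group (-C(=O)OCH3) but one neighbour of the carbonyl carbon is O, not C.
So the answer is (B).

B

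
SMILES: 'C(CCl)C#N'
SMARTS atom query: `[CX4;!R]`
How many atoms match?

2

The query [CX4;!R] means: aliphatic carbon with four total connections, not in a ring.
Check the 5 heavy atoms by environment: 2× C (X4, acyclic) → match; 1× Cl (X1, acyclic) → no; 1× C (X2, acyclic) → no; 1× N (X1, acyclic) → no.
That gives 2 matching atoms.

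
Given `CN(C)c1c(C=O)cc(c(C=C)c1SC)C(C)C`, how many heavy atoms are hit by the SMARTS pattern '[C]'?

9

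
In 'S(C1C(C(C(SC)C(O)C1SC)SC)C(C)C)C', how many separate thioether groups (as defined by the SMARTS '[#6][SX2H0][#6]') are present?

[#6][SX2H0][#6] is the SMARTS for a thioether: an aliphatic sulfur bridging two carbons with no H on the sulfur.
The molecule carries 4 separate instances of a methylthio ether (-SCH3) meeting every constraint; each maps to a distinct set of atoms, giving 4 matches.

4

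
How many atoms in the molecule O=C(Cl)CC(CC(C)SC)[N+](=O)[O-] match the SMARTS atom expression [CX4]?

6

The query [CX4] means: C with X4: aliphatic carbon with exactly 4 total connections (bonds + H).
Check the 13 heavy atoms by environment: 6× C (X4) → match; 1× N (charge +1, X3) → no; 1× O (charge -1, X1) → no; 2× O (X1) → no; 1× C (X3) → no; 1× Cl (X1) → no; 1× S (X2) → no.
That gives 6 matching atoms.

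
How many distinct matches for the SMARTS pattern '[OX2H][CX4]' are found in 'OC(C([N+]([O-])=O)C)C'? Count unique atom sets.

1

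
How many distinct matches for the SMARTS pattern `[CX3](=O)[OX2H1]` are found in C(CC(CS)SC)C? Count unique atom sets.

0

[CX3](=O)[OX2H1] is the SMARTS for a carboxylic acid: an sp2 carbon double-bonded to O and single-bonded to an -OH oxygen.
No fragment in the molecule satisfies every constraint, giving 0 matches.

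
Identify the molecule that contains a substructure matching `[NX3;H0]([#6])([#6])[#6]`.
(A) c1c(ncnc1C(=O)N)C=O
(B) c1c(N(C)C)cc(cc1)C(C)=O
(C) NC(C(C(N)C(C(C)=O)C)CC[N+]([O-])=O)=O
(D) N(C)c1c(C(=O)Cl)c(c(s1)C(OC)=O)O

[NX3;H0]([#6])([#6])[#6] describes a trivalent nitrogen with no H, bonded to three carbons (a tertiary amine).
(A) has a primary amide (-C(=O)NH2) but the amide nitrogen has H2 and only one carbon neighbour.
(B) contains a dimethylamino group (-N(CH3)2), which satisfies every atom and bond constraint.
(C) has a primary amide (-C(=O)NH2) but the amide nitrogen has H2 and only one carbon neighbour.
(D) has an N-methylamino group (-NHCH3) but the nitrogen still has one H (H1), not H0.
So the answer is (B).

B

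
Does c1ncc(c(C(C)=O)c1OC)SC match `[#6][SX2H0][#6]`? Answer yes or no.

Yes

The pattern [#6][SX2H0][#6] describes an aliphatic sulfur bridging two carbons with no H on the sulfur — a thioether.
The molecule carries a methylthio ether (-SCH3), whose atoms satisfy every constraint of the query, so the pattern matches.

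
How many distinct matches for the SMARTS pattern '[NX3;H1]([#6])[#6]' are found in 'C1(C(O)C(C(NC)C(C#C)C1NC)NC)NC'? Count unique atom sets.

4

[NX3;H1]([#6])[#6] is the SMARTS for a secondary amine: a trivalent nitrogen with one H, bonded to two carbons.
The molecule carries 4 separate instances of an N-methylamino group (-NHCH3) meeting every constraint; each maps to a distinct set of atoms, giving 4 matches.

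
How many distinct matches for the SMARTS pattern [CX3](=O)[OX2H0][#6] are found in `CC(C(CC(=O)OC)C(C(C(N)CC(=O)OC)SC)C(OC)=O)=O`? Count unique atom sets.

3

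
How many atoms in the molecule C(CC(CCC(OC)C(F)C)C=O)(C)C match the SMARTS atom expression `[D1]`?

6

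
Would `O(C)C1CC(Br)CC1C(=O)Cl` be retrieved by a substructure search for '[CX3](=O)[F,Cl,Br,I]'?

The pattern [CX3](=O)[F,Cl,Br,I] describes a carbonyl carbon bonded to a halogen — an acyl halide.
The molecule carries an acyl chloride (-C(=O)Cl), whose atoms satisfy every constraint of the query, so the pattern matches.

Yes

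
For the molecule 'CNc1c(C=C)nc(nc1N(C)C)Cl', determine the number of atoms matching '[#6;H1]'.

Check the 14 heavy atoms by environment: 2× n (aromatic, H0) → no; 4× c (aromatic, H0) → no; 1× C (H1) → match; 1× C (H2) → no; 1× Cl (H0) → no; 1× N (H0) → no; 3× C (H3) → no; 1× N (H1) → no.
That gives 1 matching atom.

1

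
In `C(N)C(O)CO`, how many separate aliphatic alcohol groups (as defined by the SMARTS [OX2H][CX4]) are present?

2

[OX2H][CX4] is the SMARTS for an aliphatic alcohol: a hydroxyl oxygen bound to an sp3 (X4) carbon.
The molecule carries 2 separate instances of a hydroxyl group (-OH) meeting every constraint; each maps to a distinct set of atoms, giving 2 matches.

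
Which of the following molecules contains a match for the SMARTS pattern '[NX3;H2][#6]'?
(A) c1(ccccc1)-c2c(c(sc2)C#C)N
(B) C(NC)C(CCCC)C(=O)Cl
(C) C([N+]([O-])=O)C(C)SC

A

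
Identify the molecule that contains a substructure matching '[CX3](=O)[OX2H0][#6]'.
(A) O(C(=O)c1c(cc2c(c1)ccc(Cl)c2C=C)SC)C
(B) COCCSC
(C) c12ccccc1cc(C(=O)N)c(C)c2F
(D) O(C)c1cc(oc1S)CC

[CX3](=O)[OX2H0][#6] describes a carbonyl carbon bonded to an oxygen that is itself bonded to carbon (no H on that O) (an ester).
(A) contains a methyl-ester group (-C(=O)OCH3), which satisfies every atom and bond constraint.
(B) has a methoxy ether (-OCH3) but the ether oxygen is not adjacent to a C=O carbon.
(C) has a primary amide (-C(=O)NH2) but the carbonyl is bonded to N, not to an O-C linkage.
(D) has a methoxy ether (-OCH3) but the ether oxygen is not adjacent to a C=O carbon.
So the answer is (A).

A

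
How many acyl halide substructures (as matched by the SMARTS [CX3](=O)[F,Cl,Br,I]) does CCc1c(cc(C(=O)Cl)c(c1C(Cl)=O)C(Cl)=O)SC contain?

[CX3](=O)[F,Cl,Br,I] is the SMARTS for an acyl halide: a carbonyl carbon bonded to a halogen.
The molecule carries 3 separate instances of an acyl chloride (-C(=O)Cl) meeting every constraint; each maps to a distinct set of atoms, giving 3 matches.

3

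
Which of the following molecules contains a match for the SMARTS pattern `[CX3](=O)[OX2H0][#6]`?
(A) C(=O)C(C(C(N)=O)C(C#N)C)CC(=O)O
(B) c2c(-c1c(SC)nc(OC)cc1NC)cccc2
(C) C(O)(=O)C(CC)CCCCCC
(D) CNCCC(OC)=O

D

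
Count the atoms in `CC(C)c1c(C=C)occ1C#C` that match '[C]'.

Check the 12 heavy atoms by environment: 1× o (aromatic) → no; 4× c (aromatic) → no; 7× C → match.
That gives 7 matching atoms.

7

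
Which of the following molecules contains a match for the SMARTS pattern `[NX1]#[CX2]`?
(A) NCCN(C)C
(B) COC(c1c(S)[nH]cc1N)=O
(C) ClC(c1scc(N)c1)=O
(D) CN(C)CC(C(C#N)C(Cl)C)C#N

[NX1]#[CX2] describes a nitrogen triple-bonded to a two-connected carbon (a nitrile).
(A) has a primary amino group (-NH2) but the nitrogen is NX3 (three connections), not NX1 triple-bonded.
(B) has a primary amino group (-NH2) but the nitrogen is NX3 (three connections), not NX1 triple-bonded.
(C) has a primary amino group (-NH2) but the nitrogen is NX3 (three connections), not NX1 triple-bonded.
(D) contains a nitrile (-C#N), which satisfies every atom and bond constraint.
So the answer is (D).

D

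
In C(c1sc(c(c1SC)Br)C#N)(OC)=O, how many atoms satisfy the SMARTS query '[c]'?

4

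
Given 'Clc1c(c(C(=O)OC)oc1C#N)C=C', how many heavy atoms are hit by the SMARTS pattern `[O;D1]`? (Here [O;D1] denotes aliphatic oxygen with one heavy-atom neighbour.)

1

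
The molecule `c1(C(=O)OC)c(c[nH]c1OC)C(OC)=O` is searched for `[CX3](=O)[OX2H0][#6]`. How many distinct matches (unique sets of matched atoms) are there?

2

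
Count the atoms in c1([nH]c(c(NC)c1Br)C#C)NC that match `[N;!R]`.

2

The query [N;!R] means: aliphatic nitrogen not in a ring.
Check the 12 heavy atoms by environment: 1× n (aromatic, in 5-ring) → no; 4× c (aromatic, in 5-ring) → no; 2× N (acyclic) → match; 4× C (acyclic) → no; 1× Br (acyclic) → no.
That gives 2 matching atoms.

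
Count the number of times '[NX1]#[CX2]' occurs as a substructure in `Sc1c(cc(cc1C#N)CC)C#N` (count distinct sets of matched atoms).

2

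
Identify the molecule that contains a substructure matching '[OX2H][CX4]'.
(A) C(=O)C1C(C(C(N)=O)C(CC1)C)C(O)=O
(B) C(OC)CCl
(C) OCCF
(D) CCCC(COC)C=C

[OX2H][CX4] describes a hydroxyl oxygen bound to an sp3 (X4) carbon (an aliphatic alcohol).
(A) has a carboxylic acid group (-C(=O)OH) but the -OH is on a CX3 carbonyl carbon, not a CX4 carbon.
(B) has a methoxy ether (-OCH3) but the oxygen has H0 (ether), not H1.
(C) contains a hydroxyl group (-OH), which satisfies every atom and bond constraint.
(D) has a methoxy ether (-OCH3) but the oxygen has H0 (ether), not H1.
So the answer is (C).

C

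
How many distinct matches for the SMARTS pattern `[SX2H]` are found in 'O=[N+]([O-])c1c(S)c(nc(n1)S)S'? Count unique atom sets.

3

[SX2H] is the SMARTS for a thiol: an aliphatic sulfur with two connections, one being H.
The molecule carries 3 separate instances of a thiol (-SH) meeting every constraint; each maps to a distinct set of atoms, giving 3 matches.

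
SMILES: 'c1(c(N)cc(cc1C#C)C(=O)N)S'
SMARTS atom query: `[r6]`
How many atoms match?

6

The query [r6] means: r6 matches atoms in a six-membered ring.
Check the 13 heavy atoms by environment: 6× c (aromatic, in 6-ring) → match; 3× C (acyclic) → no; 2× N (acyclic) → no; 1× O (acyclic) → no; 1× S (acyclic) → no.
That gives 6 matching atoms.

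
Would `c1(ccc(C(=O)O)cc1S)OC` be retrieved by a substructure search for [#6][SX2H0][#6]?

No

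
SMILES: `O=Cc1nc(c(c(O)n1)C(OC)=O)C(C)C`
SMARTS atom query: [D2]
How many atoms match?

4

The query [D2] means: atom with exactly two heavy-atom neighbours.
Check the 16 heavy atoms by environment: 2× n (aromatic, D2) → match; 4× c (aromatic, D3) → no; 2× C (D3) → no; 3× C (D1) → no; 1× C (D2) → match; 3× O (D1) → no; 1× O (D2) → match.
Summing the matching environments: 2 + 1 + 1 = 4 matching atoms.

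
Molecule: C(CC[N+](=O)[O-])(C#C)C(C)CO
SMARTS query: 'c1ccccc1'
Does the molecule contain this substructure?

No

The pattern c1ccccc1 describes six aromatic carbons in a ring — a benzene ring.
The closest candidate here is a methyl group (-CH3), but no six-membered all-carbon aromatic ring is present. No other fragment satisfies the full query, so there is no match.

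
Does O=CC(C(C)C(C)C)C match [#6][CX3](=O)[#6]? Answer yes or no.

No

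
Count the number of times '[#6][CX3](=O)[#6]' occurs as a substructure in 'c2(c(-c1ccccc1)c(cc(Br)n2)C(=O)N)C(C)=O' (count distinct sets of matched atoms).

1

[#6][CX3](=O)[#6] is the SMARTS for a ketone: a carbonyl carbon (no H) flanked by two carbons.
Exactly one fragment in the molecule meets all constraints, giving 1 match.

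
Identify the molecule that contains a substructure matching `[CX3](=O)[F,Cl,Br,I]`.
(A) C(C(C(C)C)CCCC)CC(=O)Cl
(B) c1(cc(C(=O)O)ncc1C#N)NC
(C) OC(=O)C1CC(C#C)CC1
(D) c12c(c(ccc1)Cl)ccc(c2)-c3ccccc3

A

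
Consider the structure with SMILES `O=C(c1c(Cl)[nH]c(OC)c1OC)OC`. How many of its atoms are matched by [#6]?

8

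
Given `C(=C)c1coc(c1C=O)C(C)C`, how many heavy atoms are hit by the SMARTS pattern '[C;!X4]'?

3

Check the 12 heavy atoms by environment: 1× o (aromatic, X2) → no; 4× c (aromatic, X3) → no; 3× C (X4) → no; 3× C (X3) → match; 1× O (X1) → no.
That gives 3 matching atoms.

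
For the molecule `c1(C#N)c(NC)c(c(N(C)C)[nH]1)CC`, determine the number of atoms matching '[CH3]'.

4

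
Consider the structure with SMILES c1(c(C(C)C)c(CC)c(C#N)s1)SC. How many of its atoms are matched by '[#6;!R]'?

7

Check the 14 heavy atoms by environment: 1× s (aromatic, in 5-ring) → no; 4× c (aromatic, in 5-ring) → no; 7× C (acyclic) → match; 1× N (acyclic) → no; 1× S (acyclic) → no.
That gives 7 matching atoms.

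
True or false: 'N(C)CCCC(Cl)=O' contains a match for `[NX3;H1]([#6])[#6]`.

The pattern [NX3;H1]([#6])[#6] describes a trivalent nitrogen with one H, bonded to two carbons — a secondary amine.
The molecule carries an N-methylamino group (-NHCH3), whose atoms satisfy every constraint of the query, so the pattern matches.

True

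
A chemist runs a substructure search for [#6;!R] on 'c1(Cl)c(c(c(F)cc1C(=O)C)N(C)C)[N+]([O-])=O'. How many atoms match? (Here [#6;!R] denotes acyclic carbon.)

4

Check the 17 heavy atoms by environment: 6× c (aromatic, in 6-ring) → no; 1× N (acyclic) → no; 4× C (acyclic) → match; 2× O (acyclic) → no; 1× Cl (acyclic) → no; 1× N (charge +1, acyclic) → no; 1× O (charge -1, acyclic) → no; 1× F (acyclic) → no.
That gives 4 matching atoms.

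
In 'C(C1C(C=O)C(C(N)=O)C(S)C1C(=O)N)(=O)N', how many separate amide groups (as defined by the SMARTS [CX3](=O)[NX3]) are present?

3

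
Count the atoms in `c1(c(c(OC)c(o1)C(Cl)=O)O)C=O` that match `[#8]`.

The query [#8] means: #8 matches any oxygen atom.
Check the 13 heavy atoms by environment: 1× o (aromatic) → match; 4× c (aromatic) → no; 4× O → match; 3× C → no; 1× Cl → no.
Summing the matching environments: 1 + 4 = 5 matching atoms.

5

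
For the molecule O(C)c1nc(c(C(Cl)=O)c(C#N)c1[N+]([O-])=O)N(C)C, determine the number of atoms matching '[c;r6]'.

5

The query [c;r6] means: aromatic carbon that belongs to a six-membered ring.
Check the 19 heavy atoms by environment: 1× n (aromatic, in 6-ring) → no; 5× c (aromatic, in 6-ring) → match; 1× N (charge +1, acyclic) → no; 1× O (charge -1, acyclic) → no; 3× O (acyclic) → no; 2× N (acyclic) → no; 5× C (acyclic) → no; 1× Cl (acyclic) → no.
That gives 5 matching atoms.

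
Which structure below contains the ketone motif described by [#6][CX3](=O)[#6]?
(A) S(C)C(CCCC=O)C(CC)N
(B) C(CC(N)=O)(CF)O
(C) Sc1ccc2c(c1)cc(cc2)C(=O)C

[#6][CX3](=O)[#6] describes a carbonyl carbon (no H) flanked by two carbons (a ketone).
(A) has an aldehyde (-CHO) but the carbonyl carbon has H1, so it is not flanked by two carbons.
(B) has a primary amide (-C(=O)NH2) but one neighbour of the carbonyl carbon is N, not C.
(C) contains an acetyl/ketone group (-C(=O)CH3), which satisfies every atom and bond constraint.
So the answer is (C).

C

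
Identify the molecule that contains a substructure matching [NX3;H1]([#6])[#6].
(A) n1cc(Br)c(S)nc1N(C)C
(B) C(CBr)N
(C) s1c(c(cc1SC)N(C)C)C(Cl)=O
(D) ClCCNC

[NX3;H1]([#6])[#6] describes a trivalent nitrogen with one H, bonded to two carbons (a secondary amine).
(A) has a dimethylamino group (-N(CH3)2) but the nitrogen has H0, not H1.
(B) has a primary amino group (-NH2) but the nitrogen has H2 and only one carbon neighbour.
(C) has a dimethylamino group (-N(CH3)2) but the nitrogen has H0, not H1.
(D) contains an N-methylamino group (-NHCH3), which satisfies every atom and bond constraint.
So the answer is (D).

D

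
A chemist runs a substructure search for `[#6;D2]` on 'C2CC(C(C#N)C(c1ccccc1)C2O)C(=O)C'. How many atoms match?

Check the 18 heavy atoms by environment: 5× C (D3) → no; 3× C (D2) → match; 1× c (aromatic, D3) → no; 5× c (aromatic, D2) → match; 2× O (D1) → no; 1× N (D1) → no; 1× C (D1) → no.
Summing the matching environments: 3 + 5 = 8 matching atoms.

8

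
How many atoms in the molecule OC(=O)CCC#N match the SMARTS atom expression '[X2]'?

2

Check the 7 heavy atoms by environment: 2× C (X4) → no; 1× C (X2) → match; 1× N (X1) → no; 1× C (X3) → no; 1× O (X1) → no; 1× O (X2) → match.
Summing the matching environments: 1 + 1 = 2 matching atoms.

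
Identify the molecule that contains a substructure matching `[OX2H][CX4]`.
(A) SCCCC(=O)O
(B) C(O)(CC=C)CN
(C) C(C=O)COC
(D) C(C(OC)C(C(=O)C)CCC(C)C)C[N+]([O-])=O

B

[OX2H][CX4] describes a hydroxyl oxygen bound to an sp3 (X4) carbon (an aliphatic alcohol).
(A) has a carboxylic acid group (-C(=O)OH) but the -OH is on a CX3 carbonyl carbon, not a CX4 carbon.
(B) contains a hydroxyl group (-OH), which satisfies every atom and bond constraint.
(C) has a methoxy ether (-OCH3) but the oxygen has H0 (ether), not H1.
(D) has a methoxy ether (-OCH3) but the oxygen has H0 (ether), not H1.
So the answer is (B).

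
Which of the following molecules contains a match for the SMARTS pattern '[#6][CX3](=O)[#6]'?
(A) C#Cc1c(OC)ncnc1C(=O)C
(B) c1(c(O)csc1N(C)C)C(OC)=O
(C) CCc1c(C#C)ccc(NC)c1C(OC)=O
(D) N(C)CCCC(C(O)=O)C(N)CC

A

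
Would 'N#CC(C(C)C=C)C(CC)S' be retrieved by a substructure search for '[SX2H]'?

The pattern [SX2H] describes an aliphatic sulfur with two connections, one being H — a thiol.
The molecule carries a thiol (-SH), whose atoms satisfy every constraint of the query, so the pattern matches.

Yes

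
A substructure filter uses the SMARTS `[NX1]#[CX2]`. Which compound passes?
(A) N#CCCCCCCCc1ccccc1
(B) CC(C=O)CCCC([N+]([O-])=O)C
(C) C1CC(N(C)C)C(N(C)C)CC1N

A

[NX1]#[CX2] describes a nitrogen triple-bonded to a two-connected carbon (a nitrile).
(A) contains a nitrile (-C#N), which satisfies every atom and bond constraint.
(B) has a nitro group (-[N+](=O)[O-]) but there is no C#N triple bond.
(C) has a primary amino group (-NH2) but the nitrogen is NX3 (three connections), not NX1 triple-bonded.
So the answer is (A).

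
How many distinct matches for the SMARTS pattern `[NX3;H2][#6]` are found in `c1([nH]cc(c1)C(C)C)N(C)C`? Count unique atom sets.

[NX3;H2][#6] is the SMARTS for a primary amine: a trivalent nitrogen with two H attached to carbon.
The molecule has a dimethylamino group (-N(CH3)2), but the nitrogen has H0, not H2; nothing else fits, so there are 0 matches.

0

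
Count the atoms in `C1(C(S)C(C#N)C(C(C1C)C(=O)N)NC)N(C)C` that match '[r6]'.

6

The query [r6] means: r6 matches atoms in a six-membered ring.
Check the 18 heavy atoms by environment: 6× C (in 6-ring) → match; 6× C (acyclic) → no; 4× N (acyclic) → no; 1× S (acyclic) → no; 1× O (acyclic) → no.
That gives 6 matching atoms.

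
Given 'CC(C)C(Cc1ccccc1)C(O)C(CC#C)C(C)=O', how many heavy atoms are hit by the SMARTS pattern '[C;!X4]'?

3

The query [C;!X4] means: aliphatic carbon that does not have four total connections.
Check the 20 heavy atoms by environment: 9× C (X4) → no; 1× O (X2) → no; 2× C (X2) → match; 1× C (X3) → match; 1× O (X1) → no; 6× c (aromatic, X3) → no.
Summing the matching environments: 2 + 1 = 3 matching atoms.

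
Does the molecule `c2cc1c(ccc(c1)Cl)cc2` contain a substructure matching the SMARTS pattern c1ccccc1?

The pattern c1ccccc1 describes six aromatic carbons in a ring — a benzene ring.
The required atom environment is present in the molecule, so the pattern matches.

Yes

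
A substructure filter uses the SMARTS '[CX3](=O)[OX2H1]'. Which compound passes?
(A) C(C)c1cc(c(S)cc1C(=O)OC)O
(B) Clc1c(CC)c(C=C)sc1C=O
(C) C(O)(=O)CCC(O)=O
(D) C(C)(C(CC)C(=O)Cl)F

[CX3](=O)[OX2H1] describes an sp2 carbon double-bonded to O and single-bonded to an -OH oxygen (a carboxylic acid).
(A) has a methyl-ester group (-C(=O)OCH3) but the singly-bonded O has no H (OX2H0, not OX2H1).
(B) has an aldehyde (-CHO) but there is no singly-bonded oxygen on the carbonyl carbon.
(C) contains a carboxylic acid group (-C(=O)OH), which satisfies every atom and bond constraint.
(D) has an acyl chloride (-C(=O)Cl) but the carbonyl is bonded to Cl, not to an -OH oxygen.
So the answer is (C).

C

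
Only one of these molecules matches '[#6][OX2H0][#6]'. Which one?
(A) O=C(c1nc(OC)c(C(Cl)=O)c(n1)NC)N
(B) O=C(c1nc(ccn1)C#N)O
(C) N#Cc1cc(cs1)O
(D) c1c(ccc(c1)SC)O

A

[#6][OX2H0][#6] describes an aliphatic oxygen bridging two carbons with no H on the oxygen (an ether).
(A) contains a methoxy ether (-OCH3), which satisfies every atom and bond constraint.
(B) has a carboxylic acid group (-C(=O)OH) but the -OH oxygen has H1; the =O is OX1, not OX2.
(C) has a hydroxyl group (-OH) but the oxygen has H1, not H0 bridging two carbons.
(D) has a hydroxyl group (-OH) but the oxygen has H1, not H0 bridging two carbons.
So the answer is (A).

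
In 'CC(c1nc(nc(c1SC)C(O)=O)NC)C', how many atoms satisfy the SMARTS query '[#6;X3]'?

5

Check the 16 heavy atoms by environment: 2× n (aromatic, X2) → no; 4× c (aromatic, X3) → match; 5× C (X4) → no; 1× N (X3) → no; 1× C (X3) → match; 1× O (X1) → no; 1× O (X2) → no; 1× S (X2) → no.
Summing the matching environments: 4 + 1 = 5 matching atoms.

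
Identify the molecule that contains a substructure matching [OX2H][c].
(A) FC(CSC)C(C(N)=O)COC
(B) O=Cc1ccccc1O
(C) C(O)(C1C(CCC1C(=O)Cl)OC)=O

B

[OX2H][c] describes a hydroxyl oxygen attached to an aromatic carbon (a phenol).
(A) has a methoxy ether (-OCH3) but the oxygen has H0, not H1.
(B) contains a hydroxyl group (-OH), which satisfies every atom and bond constraint.
(C) has a methoxy ether (-OCH3) but the oxygen has H0, not H1.
So the answer is (B).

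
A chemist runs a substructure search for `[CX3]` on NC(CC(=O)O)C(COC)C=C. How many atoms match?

Check the 12 heavy atoms by environment: 5× C (X4) → no; 3× C (X3) → match; 1× O (X1) → no; 2× O (X2) → no; 1× N (X3) → no.
That gives 3 matching atoms.

3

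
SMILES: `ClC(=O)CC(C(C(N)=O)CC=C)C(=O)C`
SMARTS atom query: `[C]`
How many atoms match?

10

The query [C] means: uppercase C matches aliphatic (non-aromatic) carbon only.
Check the 15 heavy atoms by environment: 10× C → match; 3× O → no; 1× Cl → no; 1× N → no.
That gives 10 matching atoms.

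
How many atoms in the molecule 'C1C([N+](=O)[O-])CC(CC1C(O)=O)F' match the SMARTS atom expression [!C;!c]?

6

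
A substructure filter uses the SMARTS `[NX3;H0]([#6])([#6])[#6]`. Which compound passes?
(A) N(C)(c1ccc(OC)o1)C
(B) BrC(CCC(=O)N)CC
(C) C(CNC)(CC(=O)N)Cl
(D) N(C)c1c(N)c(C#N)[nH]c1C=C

[NX3;H0]([#6])([#6])[#6] describes a trivalent nitrogen with no H, bonded to three carbons (a tertiary amine).
(A) contains a dimethylamino group (-N(CH3)2), which satisfies every atom and bond constraint.
(B) has a primary amide (-C(=O)NH2) but the amide nitrogen has H2 and only one carbon neighbour.
(C) has a primary amide (-C(=O)NH2) but the amide nitrogen has H2 and only one carbon neighbour.
(D) has a primary amino group (-NH2) but the nitrogen has H2, not H0 with three carbons.
So the answer is (A).

A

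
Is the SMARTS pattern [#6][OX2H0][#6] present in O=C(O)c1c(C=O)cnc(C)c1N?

The pattern [#6][OX2H0][#6] describes an aliphatic oxygen bridging two carbons with no H on the oxygen — an ether.
The closest candidate here is a carboxylic acid group (-C(=O)OH), but the -OH oxygen has H1; the =O is OX1, not OX2. No other fragment satisfies the full query, so there is no match.

No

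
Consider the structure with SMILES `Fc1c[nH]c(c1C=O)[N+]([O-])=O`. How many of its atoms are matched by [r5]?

5

The query [r5] means: r5 matches atoms in a five-membered ring.
Check the 11 heavy atoms by environment: 1× n (aromatic, in 5-ring) → match; 4× c (aromatic, in 5-ring) → match; 1× N (charge +1, acyclic) → no; 1× O (charge -1, acyclic) → no; 2× O (acyclic) → no; 1× F (acyclic) → no; 1× C (acyclic) → no.
Summing the matching environments: 1 + 4 = 5 matching atoms.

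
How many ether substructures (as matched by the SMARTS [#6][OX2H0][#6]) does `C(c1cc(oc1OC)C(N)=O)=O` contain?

[#6][OX2H0][#6] is the SMARTS for an ether: an aliphatic oxygen bridging two carbons with no H on the oxygen.
Exactly one fragment in the molecule meets all constraints, giving 1 match.

1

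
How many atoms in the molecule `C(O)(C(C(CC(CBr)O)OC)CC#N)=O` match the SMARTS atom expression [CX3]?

The query [CX3] means: C with X3: aliphatic carbon with exactly 3 total connections.
Check the 15 heavy atoms by environment: 7× C (X4) → no; 1× C (X2) → no; 1× N (X1) → no; 3× O (X2) → no; 1× Br (X1) → no; 1× C (X3) → match; 1× O (X1) → no.
That gives 1 matching atom.

1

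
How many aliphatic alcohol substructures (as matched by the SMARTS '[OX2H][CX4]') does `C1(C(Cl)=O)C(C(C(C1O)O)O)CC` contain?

3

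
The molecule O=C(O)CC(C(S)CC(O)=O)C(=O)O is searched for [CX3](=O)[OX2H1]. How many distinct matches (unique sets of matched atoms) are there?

[CX3](=O)[OX2H1] is the SMARTS for a carboxylic acid: an sp2 carbon double-bonded to O and single-bonded to an -OH oxygen.
The molecule carries 3 separate instances of a carboxylic acid group (-C(=O)OH) meeting every constraint; each maps to a distinct set of atoms, giving 3 matches.

3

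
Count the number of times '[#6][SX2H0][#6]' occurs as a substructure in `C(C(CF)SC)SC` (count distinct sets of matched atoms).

2

[#6][SX2H0][#6] is the SMARTS for a thioether: an aliphatic sulfur bridging two carbons with no H on the sulfur.
The molecule carries 2 separate instances of a methylthio ether (-SCH3) meeting every constraint; each maps to a distinct set of atoms, giving 2 matches.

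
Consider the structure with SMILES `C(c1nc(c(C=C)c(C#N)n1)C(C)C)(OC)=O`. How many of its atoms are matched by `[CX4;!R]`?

4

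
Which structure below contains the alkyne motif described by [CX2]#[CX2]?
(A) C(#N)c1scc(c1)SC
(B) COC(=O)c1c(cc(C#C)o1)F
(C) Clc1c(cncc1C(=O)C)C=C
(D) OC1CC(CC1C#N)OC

B

[CX2]#[CX2] describes a carbon-carbon triple bond (an alkyne).
(A) has a nitrile (-C#N) but the triple bond is C#N, not C#C.
(B) contains an ethynyl group (-C#CH), which satisfies every atom and bond constraint.
(C) has a vinyl group (-CH=CH2) but the C=C is a double bond; both carbons are CX3, not CX2.
(D) has a nitrile (-C#N) but the triple bond is C#N, not C#C.
So the answer is (B).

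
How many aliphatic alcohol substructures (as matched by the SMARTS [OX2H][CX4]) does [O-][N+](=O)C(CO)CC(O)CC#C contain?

[OX2H][CX4] is the SMARTS for an aliphatic alcohol: a hydroxyl oxygen bound to an sp3 (X4) carbon.
The molecule carries 2 separate instances of a hydroxyl group (-OH) meeting every constraint; each maps to a distinct set of atoms, giving 2 matches.

2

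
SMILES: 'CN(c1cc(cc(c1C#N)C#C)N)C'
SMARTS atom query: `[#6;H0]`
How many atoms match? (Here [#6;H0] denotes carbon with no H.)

The query [#6;H0] means: any carbon with no attached hydrogen.
Check the 14 heavy atoms by environment: 4× c (aromatic, H0) → match; 2× c (aromatic, H1) → no; 1× N (H2) → no; 2× N (H0) → no; 2× C (H3) → no; 2× C (H0) → match; 1× C (H1) → no.
Summing the matching environments: 4 + 2 = 6 matching atoms.

6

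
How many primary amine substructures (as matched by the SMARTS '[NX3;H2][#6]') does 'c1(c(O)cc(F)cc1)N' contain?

1

[NX3;H2][#6] is the SMARTS for a primary amine: a trivalent nitrogen with two H attached to carbon.
Exactly one fragment in the molecule meets all constraints, giving 1 match.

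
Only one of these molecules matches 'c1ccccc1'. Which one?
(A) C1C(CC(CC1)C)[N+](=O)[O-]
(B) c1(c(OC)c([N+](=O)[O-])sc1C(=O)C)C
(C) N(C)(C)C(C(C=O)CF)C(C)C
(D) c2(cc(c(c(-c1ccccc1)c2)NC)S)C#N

D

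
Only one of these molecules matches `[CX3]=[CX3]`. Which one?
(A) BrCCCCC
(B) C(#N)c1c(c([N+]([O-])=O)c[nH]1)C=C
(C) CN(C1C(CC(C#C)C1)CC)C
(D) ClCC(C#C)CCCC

[CX3]=[CX3] describes a non-aromatic C=C double bond between two sp2 carbons (an alkene).
(A) has an ethyl group (-CH2CH3) but its C-C bond is a single bond between CX4 carbons, not CX3=CX3.
(B) contains a vinyl group (-CH=CH2), which satisfies every atom and bond constraint.
(C) has an ethyl group (-CH2CH3) but its C-C bond is a single bond between CX4 carbons, not CX3=CX3.
(D) has an ethynyl group (-C#CH) but the C-C bond is a triple bond, not a double bond.
So the answer is (B).

B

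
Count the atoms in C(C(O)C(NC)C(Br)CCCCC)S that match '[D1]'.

The query [D1] means: atom with exactly one heavy-atom neighbour (degree 1).
Check the 14 heavy atoms by environment: 5× C (D2) → no; 3× C (D3) → no; 2× C (D1) → match; 1× O (D1) → match; 1× N (D2) → no; 1× Br (D1) → match; 1× S (D1) → match.
Summing the matching environments: 2 + 1 + 1 + 1 = 5 matching atoms.

5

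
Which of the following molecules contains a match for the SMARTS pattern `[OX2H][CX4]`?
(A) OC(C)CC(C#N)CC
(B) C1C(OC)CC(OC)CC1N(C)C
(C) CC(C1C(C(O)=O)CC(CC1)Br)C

[OX2H][CX4] describes a hydroxyl oxygen bound to an sp3 (X4) carbon (an aliphatic alcohol).
(A) contains a hydroxyl group (-OH), which satisfies every atom and bond constraint.
(B) has a methoxy ether (-OCH3) but the oxygen has H0 (ether), not H1.
(C) has a carboxylic acid group (-C(=O)OH) but the -OH is on a CX3 carbonyl carbon, not a CX4 carbon.
So the answer is (A).

A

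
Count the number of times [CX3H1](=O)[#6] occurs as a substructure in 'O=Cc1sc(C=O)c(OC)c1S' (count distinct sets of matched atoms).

2

[CX3H1](=O)[#6] is the SMARTS for an aldehyde: an sp2 carbon with one H, double-bonded to O and single-bonded to carbon.
The molecule carries 2 separate instances of an aldehyde (-CHO) meeting every constraint; each maps to a distinct set of atoms, giving 2 matches.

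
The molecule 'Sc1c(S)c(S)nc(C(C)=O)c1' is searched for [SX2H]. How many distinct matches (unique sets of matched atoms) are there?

3

[SX2H] is the SMARTS for a thiol: an aliphatic sulfur with two connections, one being H.
The molecule carries 3 separate instances of a thiol (-SH) meeting every constraint; each maps to a distinct set of atoms, giving 3 matches.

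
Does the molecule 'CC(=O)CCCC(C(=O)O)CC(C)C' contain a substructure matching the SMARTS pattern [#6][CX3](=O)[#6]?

Yes

The pattern [#6][CX3](=O)[#6] describes a carbonyl carbon (no H) flanked by two carbons — a ketone.
The molecule carries an acetyl/ketone group (-C(=O)CH3), whose atoms satisfy every constraint of the query, so the pattern matches.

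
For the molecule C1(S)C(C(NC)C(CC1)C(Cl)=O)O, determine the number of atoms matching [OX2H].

1

The query [OX2H] means: aliphatic oxygen with two connections, one of which is H — an -OH oxygen.
Check the 13 heavy atoms by environment: 2× C (H2, X4) → no; 4× C (H1, X4) → no; 1× S (H1, X2) → no; 1× C (H0, X3) → no; 1× O (H0, X1) → no; 1× Cl (H0, X1) → no; 1× N (H1, X3) → no; 1× C (H3, X4) → no; 1× O (H1, X2) → match.
That gives 1 matching atom.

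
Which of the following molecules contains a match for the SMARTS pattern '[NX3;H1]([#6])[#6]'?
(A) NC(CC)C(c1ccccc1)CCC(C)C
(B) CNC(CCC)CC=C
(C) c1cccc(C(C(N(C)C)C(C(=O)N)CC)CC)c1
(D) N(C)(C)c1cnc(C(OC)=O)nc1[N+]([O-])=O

B

[NX3;H1]([#6])[#6] describes a trivalent nitrogen with one H, bonded to two carbons (a secondary amine).
(A) has a primary amino group (-NH2) but the nitrogen has H2 and only one carbon neighbour.
(B) contains an N-methylamino group (-NHCH3), which satisfies every atom and bond constraint.
(C) has a primary amide (-C(=O)NH2) but the -C(=O)NH2 nitrogen has H2, not H1.
(D) has a dimethylamino group (-N(CH3)2) but the nitrogen has H0, not H1.
So the answer is (B).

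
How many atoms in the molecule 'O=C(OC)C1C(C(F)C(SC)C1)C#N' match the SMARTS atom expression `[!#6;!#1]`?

5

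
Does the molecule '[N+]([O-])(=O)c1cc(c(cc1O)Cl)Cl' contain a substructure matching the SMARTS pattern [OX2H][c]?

Yes

The pattern [OX2H][c] describes a hydroxyl oxygen attached to an aromatic carbon — a phenol.
The molecule carries a hydroxyl group (-OH), whose atoms satisfy every constraint of the query, so the pattern matches.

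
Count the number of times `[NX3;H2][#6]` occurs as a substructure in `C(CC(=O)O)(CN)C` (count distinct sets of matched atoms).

[NX3;H2][#6] is the SMARTS for a primary amine: a trivalent nitrogen with two H attached to carbon.
Exactly one fragment in the molecule meets all constraints, giving 1 match.

1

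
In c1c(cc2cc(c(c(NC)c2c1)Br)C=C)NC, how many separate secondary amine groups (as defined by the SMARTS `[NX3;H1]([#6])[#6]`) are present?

[NX3;H1]([#6])[#6] is the SMARTS for a secondary amine: a trivalent nitrogen with one H, bonded to two carbons.
The molecule carries 2 separate instances of an N-methylamino group (-NHCH3) meeting every constraint; each maps to a distinct set of atoms, giving 2 matches.

2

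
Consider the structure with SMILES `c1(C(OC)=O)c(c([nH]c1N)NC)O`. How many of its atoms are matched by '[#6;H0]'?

The query [#6;H0] means: any carbon with no attached hydrogen.
Check the 13 heavy atoms by environment: 1× n (aromatic, H1) → no; 4× c (aromatic, H0) → match; 1× C (H0) → match; 2× O (H0) → no; 2× C (H3) → no; 1× N (H1) → no; 1× N (H2) → no; 1× O (H1) → no.
Summing the matching environments: 4 + 1 = 5 matching atoms.

5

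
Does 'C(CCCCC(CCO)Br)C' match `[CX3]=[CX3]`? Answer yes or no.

The pattern [CX3]=[CX3] describes a non-aromatic C=C double bond between two sp2 carbons — an alkene.
The closest candidate here is an ethyl group (-CH2CH3), but its C-C bond is a single bond between CX4 carbons, not CX3=CX3. No other fragment satisfies the full query, so there is no match.

No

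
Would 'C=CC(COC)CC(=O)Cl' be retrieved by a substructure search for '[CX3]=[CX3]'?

Yes

The pattern [CX3]=[CX3] describes a non-aromatic C=C double bond between two sp2 carbons — an alkene.
The molecule carries a vinyl group (-CH=CH2), whose atoms satisfy every constraint of the query, so the pattern matches.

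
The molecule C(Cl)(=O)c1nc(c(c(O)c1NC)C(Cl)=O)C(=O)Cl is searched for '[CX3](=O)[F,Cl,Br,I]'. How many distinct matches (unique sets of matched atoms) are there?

[CX3](=O)[F,Cl,Br,I] is the SMARTS for an acyl halide: a carbonyl carbon bonded to a halogen.
The molecule carries 3 separate instances of an acyl chloride (-C(=O)Cl) meeting every constraint; each maps to a distinct set of atoms, giving 3 matches.

3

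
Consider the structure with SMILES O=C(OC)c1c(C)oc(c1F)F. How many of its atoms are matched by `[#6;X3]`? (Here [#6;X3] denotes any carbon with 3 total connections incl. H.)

5

Check the 12 heavy atoms by environment: 1× o (aromatic, X2) → no; 4× c (aromatic, X3) → match; 2× F (X1) → no; 2× C (X4) → no; 1× C (X3) → match; 1× O (X1) → no; 1× O (X2) → no.
Summing the matching environments: 4 + 1 = 5 matching atoms.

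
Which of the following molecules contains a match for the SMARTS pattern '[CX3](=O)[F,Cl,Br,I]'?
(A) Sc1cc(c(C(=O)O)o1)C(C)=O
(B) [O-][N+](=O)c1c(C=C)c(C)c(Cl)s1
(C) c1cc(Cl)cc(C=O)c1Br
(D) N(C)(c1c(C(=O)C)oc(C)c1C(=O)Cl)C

[CX3](=O)[F,Cl,Br,I] describes a carbonyl carbon bonded to a halogen (an acyl halide).
(A) has a carboxylic acid group (-C(=O)OH) but the carbonyl is bonded to -OH, not to a halogen.
(B) has a chloro substituent but the Cl is not on a carbonyl carbon.
(C) has a chloro substituent but the Cl is not on a carbonyl carbon.
(D) contains an acyl chloride (-C(=O)Cl), which satisfies every atom and bond constraint.
So the answer is (D).

D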